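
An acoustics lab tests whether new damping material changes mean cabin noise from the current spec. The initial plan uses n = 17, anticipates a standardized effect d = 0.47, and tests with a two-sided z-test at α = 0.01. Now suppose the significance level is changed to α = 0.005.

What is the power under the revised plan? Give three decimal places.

δ = d·√n = 0.47 × √17 = 1.9379 (unchanged). New critical value: z_{0.0025} = 2.807.
Revised power = Φ(δ − 2.807) + Φ(−δ − 2.807) = Φ(-0.869) + Φ(-4.745) = 0.1924 + 0.0000 = 0.1924.

Power ≈ 0.192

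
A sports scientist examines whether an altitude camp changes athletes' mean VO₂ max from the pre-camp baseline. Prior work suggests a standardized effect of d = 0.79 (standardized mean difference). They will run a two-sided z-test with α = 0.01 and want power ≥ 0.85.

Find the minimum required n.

n = 21

Set Φ(δ − 2.576) = 0.85; then δ − 2.576 = Φ⁻¹(0.85) = 1.036, giving δ = 3.612.
(Ignoring the negligible lower-tail rejection probability gives the usual closed-form inversion.)
δ = d·√n ⇒ n = (δ/d)² = (3.612 / 0.79)² = 20.91.
Round up to the next whole unit.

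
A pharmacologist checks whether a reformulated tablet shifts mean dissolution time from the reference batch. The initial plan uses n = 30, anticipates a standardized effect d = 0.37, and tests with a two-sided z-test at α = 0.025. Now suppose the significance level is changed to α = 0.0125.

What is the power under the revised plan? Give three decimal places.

δ = d·√n = 0.37 × √30 = 2.0266 (unchanged). New critical value: z_{0.0063} = 2.498.
Revised power = Φ(δ − 2.498) + Φ(−δ − 2.498) = Φ(-0.471) + Φ(-4.524) = 0.3188 + 0.0000 = 0.3188.

Power ≈ 0.319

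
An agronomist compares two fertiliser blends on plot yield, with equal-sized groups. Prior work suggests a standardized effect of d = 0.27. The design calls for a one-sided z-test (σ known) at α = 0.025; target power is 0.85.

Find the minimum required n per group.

n = 247 per group

For power 0.85 need Φ(δ − z_{0.025}) = 0.85, so δ = z_{0.025} + z_{0.15} = 1.960 + 1.036 = 2.996.
δ = d·√(n/2) ⇒ n = 2(δ/d)² = 2 × (2.996 / 0.27)² = 246.32.
Rounding up, n = 247 per group.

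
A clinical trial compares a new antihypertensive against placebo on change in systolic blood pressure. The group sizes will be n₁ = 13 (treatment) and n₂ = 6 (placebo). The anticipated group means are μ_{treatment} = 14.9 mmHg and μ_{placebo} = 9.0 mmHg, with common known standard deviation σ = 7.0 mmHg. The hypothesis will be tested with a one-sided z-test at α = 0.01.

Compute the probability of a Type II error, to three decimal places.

Standardized effect: d = |μ_{treatment} − μ_{placebo}| / σ = |14.9 − 9.0| / 7.0 = 0.8429
Noncentrality parameter: δ = d / √(1/n₁ + 1/n₂) = 0.8429 / √(1/13 + 1/6) = 1.7078
One-sided α = 0.01 → critical value z_{0.01} = 2.326.
Power = P(Z > 2.326 − δ) = Φ(-0.619) = 0.2681.
Type II error: β = 1 − power = 1 − 0.2681 = 0.7319.

β ≈ 0.732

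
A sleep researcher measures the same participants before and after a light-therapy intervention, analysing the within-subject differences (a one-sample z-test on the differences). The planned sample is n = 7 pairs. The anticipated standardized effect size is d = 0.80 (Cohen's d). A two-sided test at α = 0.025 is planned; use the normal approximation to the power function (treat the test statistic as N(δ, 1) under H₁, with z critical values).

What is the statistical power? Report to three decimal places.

Power ≈ 0.450

Noncentrality parameter: δ = d·√n = 0.80 × √7 = 2.1166
Two-sided α = 0.025 → critical value z_{0.0125} = 2.241.
Power = Φ(δ − 2.241) + Φ(−δ − 2.241) = Φ(-0.125) + Φ(-4.358) = 0.4503 + 0.0000 = 0.4503.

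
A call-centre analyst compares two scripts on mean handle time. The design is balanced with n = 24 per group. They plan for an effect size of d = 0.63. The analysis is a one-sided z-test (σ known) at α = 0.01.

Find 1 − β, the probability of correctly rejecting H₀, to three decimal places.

Power ≈ 0.443

Noncentrality parameter: δ = d·√(n/2) = 0.63 × √(24/2) = 2.1824
One-sided α = 0.01 → critical value z_{0.01} = 2.326.
Power = P(Z > 2.326 − δ) = Φ(-0.144) = 0.4428.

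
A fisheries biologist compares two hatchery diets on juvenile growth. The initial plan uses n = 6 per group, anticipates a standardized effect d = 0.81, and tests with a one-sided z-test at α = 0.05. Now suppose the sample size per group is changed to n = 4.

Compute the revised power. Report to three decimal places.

Power ≈ 0.309

With n = 4 per group: δ = d·√(n/2) = 0.81 × √(4/2) = 1.1455. Critical value z_{0.05} = 1.645.
Revised power = P(Z > 1.645 − δ) = Φ(-0.499) = 0.3088.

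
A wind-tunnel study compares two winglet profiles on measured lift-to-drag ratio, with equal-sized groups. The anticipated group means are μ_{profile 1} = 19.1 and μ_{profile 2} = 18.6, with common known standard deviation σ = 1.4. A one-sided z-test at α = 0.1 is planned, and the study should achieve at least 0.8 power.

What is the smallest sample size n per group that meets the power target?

n = 71 per group

Standardized effect: d = |μ_{profile 1} − μ_{profile 2}| / σ = |19.1 − 18.6| / 1.4 = 0.3571
For power 0.8 need Φ(δ − z_{0.1}) = 0.8, so δ = z_{0.1} + z_{0.20} = 1.282 + 0.842 = 2.123.
δ = d·√(n/2) ⇒ n = 2(δ/d)² = 2 × (2.123 / 0.3571)² = 70.68.
Rounding up, n = 71 per group.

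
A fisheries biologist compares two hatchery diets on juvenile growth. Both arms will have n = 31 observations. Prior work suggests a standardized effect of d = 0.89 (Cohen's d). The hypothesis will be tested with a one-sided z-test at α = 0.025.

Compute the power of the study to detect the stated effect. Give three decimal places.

Noncentrality parameter: δ = d·√(n/2) = 0.89 × √(31/2) = 3.5039
One-sided α = 0.025 → critical value z_{0.025} = 1.960.
Power = Φ(δ − 1.960) = Φ(1.544) = 0.9387.

Power ≈ 0.939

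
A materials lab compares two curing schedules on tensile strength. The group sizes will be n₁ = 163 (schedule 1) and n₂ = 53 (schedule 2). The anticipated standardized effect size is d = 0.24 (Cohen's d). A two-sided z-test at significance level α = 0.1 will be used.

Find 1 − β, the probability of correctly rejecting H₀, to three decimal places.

Power ≈ 0.450

Noncentrality parameter: δ = d / √(1/n₁ + 1/n₂) = 0.24 / √(1/163 + 1/53) = 1.5178
Two-sided α = 0.1 → critical value z_{0.05} = 1.645.
Power = Φ(δ − 1.645) + Φ(−δ − 1.645) = Φ(-0.127) + Φ(-3.163) = 0.4495 + 0.0008 = 0.4502.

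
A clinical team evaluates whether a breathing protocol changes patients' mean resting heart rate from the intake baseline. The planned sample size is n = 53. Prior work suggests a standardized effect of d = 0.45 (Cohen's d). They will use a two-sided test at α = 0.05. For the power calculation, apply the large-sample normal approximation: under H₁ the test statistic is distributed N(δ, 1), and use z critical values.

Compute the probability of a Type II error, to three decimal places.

β ≈ 0.094

Noncentrality parameter: λ = d·√n = 0.45 × √53 = 3.2760
Two-sided α = 0.05 → critical value z_{0.025} = 1.960.
Power = Φ(λ − 1.960) + Φ(−λ − 1.960) = Φ(1.316) + Φ(-5.236) = 0.9059 + 0.0000 = 0.9059.
Type II error: β = 1 − power = 1 − 0.9059 = 0.0941.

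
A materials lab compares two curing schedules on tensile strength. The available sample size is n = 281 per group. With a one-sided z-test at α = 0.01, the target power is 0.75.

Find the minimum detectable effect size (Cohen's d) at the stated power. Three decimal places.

d ≈ 0.253

Required noncentrality: δ = z_{0.01} + z_{0.25} = 2.326 + 0.674 = 3.001.
δ = d·√(n/2) ⇒ d = δ/√(n/2) = 3.001/√(281/2) = 0.2532.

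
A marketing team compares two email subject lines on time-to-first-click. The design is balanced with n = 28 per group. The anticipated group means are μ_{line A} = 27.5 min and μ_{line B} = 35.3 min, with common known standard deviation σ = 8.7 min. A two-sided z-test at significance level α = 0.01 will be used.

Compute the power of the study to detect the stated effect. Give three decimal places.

Standardized effect: d = |μ_{line A} − μ_{line B}| / σ = |27.5 − 35.3| / 8.7 = 0.8966
Noncentrality parameter: δ = d·√(n/2) = 0.8966 × √(28/2) = 3.3546
Two-sided α = 0.01 → critical value z_{0.005} = 2.576.
Power = Φ(δ − 2.576) + Φ(−δ − 2.576) = Φ(0.779) + Φ(-5.930) = 0.7819 + 0.0000 = 0.7819.

Power ≈ 0.782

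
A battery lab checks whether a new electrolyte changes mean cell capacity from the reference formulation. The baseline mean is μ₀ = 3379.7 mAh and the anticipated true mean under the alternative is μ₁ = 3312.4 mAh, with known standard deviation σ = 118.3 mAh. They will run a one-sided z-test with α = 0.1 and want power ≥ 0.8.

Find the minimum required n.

Standardized effect: d = |μ₁ − μ₀| / σ = |3312.4 − 3379.7| / 118.3 = 0.5689
Set Φ(δ − 1.282) = 0.8; then δ − 1.282 = Φ⁻¹(0.8) = 0.842, giving δ = 2.123.
δ = d·√n ⇒ n = (δ/d)² = (2.123 / 0.5689)² = 13.93.
Rounding up, n = 14.

n = 14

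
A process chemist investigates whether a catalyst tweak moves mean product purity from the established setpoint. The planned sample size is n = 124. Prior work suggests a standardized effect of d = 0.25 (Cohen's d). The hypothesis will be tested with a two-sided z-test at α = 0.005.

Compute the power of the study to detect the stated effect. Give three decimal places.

Noncentrality parameter: δ = d·√n = 0.25 × √124 = 2.7839
Critical value for a two-sided test at α = 0.005: z_{α/2} = 2.807.
Power = Φ(δ − 2.807) + Φ(−δ − 2.807) = Φ(-0.023) + Φ(-5.591) = 0.4908 + 0.0000 = 0.4908.

Power ≈ 0.491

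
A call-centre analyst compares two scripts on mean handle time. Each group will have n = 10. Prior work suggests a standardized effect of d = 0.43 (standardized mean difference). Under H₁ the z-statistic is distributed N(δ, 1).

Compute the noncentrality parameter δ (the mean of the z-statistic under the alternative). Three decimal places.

δ = d·√(n/2) = 0.43 × √(10/2) = 0.9615

δ ≈ 0.962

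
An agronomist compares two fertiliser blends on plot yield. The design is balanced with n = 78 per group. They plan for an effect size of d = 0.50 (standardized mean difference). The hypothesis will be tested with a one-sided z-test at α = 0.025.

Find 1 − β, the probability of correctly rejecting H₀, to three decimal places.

Power ≈ 0.877

Noncentrality parameter: δ = d·√(n/2) = 0.50 × √(78/2) = 3.1225
Critical value for a one-sided test at α = 0.025: z_α = 1.960.
Power = P(Z > 1.960 − δ) = Φ(1.163) = 0.8775.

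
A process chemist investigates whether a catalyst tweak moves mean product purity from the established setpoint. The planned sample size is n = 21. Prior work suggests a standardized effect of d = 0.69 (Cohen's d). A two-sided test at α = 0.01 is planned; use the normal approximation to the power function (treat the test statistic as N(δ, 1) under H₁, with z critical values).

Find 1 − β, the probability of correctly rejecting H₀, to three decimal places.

Power ≈ 0.721

Noncentrality parameter: δ = d·√n = 0.69 × √21 = 3.1620
Critical value for a two-sided test at α = 0.01: z_{α/2} = 2.576.
Power = Φ(δ − 2.576) + Φ(−δ − 2.576) = Φ(0.586) + Φ(-5.738) = 0.7211 + 0.0000 = 0.7211.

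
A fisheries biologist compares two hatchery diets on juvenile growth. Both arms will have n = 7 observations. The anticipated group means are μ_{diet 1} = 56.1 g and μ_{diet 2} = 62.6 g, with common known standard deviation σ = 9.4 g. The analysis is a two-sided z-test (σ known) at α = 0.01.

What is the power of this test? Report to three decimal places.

Power ≈ 0.100

Standardized effect: d = |μ_{diet 1} − μ_{diet 2}| / σ = |56.1 − 62.6| / 9.4 = 0.6915
Noncentrality parameter: δ = d·√(n/2) = 0.6915 × √(7/2) = 1.2937
Critical value for a two-sided test at α = 0.01: z_{α/2} = 2.576.
Power = Φ(δ − 2.576) + Φ(−δ − 2.576) = Φ(-1.282) + Φ(-3.869) = 0.0999 + 0.0001 = 0.0999.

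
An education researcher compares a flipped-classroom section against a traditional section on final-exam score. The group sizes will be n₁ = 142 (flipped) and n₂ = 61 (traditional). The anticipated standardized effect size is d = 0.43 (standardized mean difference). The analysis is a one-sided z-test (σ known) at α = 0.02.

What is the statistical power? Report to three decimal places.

Noncentrality parameter: δ = d / √(1/n₁ + 1/n₂) = 0.43 / √(1/142 + 1/61) = 2.8089
Critical value for a one-sided test at α = 0.02: z_α = 2.054.
Power = Φ(δ − 2.054) = Φ(0.755) = 0.7749.

Power ≈ 0.775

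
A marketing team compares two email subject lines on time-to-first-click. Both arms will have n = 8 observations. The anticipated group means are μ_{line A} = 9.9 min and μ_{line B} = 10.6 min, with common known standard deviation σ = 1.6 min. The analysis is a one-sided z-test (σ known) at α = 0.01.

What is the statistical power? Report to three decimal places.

Standardized effect: d = |μ_{line A} − μ_{line B}| / σ = |9.9 − 10.6| / 1.6 = 0.4375
Noncentrality parameter: δ = d·√(n/2) = 0.4375 × √(8/2) = 0.8750
One-sided α = 0.01 → critical value z_{0.01} = 2.326.
Power = Φ(δ − 2.326) = Φ(-1.451) = 0.0733.

Power ≈ 0.073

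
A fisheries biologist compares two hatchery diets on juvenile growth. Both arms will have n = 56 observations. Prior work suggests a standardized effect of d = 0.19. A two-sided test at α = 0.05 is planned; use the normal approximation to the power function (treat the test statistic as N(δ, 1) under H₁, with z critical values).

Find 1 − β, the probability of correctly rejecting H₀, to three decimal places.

Power ≈ 0.171

Noncentrality parameter: δ = d·√(n/2) = 0.19 × √(56/2) = 1.0054
Two-sided α = 0.05 → critical value z_{0.025} = 1.960.
Power = Φ(δ − 1.960) + Φ(−δ − 1.960) = Φ(-0.955) + Φ(-2.965) = 0.1699 + 0.0015 = 0.1714.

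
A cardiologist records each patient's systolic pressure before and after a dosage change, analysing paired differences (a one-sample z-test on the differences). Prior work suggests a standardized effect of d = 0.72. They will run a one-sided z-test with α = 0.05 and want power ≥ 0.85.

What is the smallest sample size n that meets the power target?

Set Φ(δ − 1.645) = 0.85; then δ − 1.645 = Φ⁻¹(0.85) = 1.036, giving δ = 2.681.
δ = d·√n ⇒ n = (δ/d)² = (2.681 / 0.72)² = 13.87.
Rounding up, n = 14.

n = 14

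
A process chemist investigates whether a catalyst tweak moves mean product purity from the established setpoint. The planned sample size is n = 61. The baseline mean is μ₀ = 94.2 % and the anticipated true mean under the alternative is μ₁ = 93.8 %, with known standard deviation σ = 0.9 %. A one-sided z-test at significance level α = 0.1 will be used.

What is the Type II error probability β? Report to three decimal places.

β ≈ 0.014

Standardized effect: d = |μ₁ − μ₀| / σ = |93.8 − 94.2| / 0.9 = 0.4444
Noncentrality parameter: δ = d·√n = 0.4444 × √61 = 3.4712
Critical value for a one-sided test at α = 0.1: z_α = 1.282.
Power = P(Z > 1.282 − δ) = Φ(2.190) = 0.9857.
Type II error: β = 1 − power = 1 − 0.9857 = 0.0143.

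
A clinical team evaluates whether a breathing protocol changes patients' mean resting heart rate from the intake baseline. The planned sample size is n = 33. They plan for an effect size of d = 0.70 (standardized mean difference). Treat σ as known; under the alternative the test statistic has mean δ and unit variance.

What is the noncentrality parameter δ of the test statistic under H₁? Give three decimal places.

The noncentrality parameter scales effect size by the design's sample-size factor: δ = d·√n = 0.70 × √33 = 4.0212

δ ≈ 4.021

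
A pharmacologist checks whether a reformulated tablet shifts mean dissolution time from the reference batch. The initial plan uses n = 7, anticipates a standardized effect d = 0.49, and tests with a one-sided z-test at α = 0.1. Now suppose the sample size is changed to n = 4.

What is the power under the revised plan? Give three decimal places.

With n = 4: δ = d·√n = 0.49 × √4 = 0.9800. Critical value z_{0.1} = 1.282.
Revised power = Φ(δ − 1.282) = Φ(-0.302) = 0.3815.

Power ≈ 0.381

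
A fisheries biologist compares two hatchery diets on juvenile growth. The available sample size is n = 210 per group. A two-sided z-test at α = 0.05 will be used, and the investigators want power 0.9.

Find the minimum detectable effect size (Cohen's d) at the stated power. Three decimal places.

d ≈ 0.316

Required noncentrality: δ = z_{0.025} + z_{0.10} = 1.960 + 1.282 = 3.242.
(The second rejection-region term Φ(−δ − z_{α/2}) is negligible and dropped.)
δ = d·√(n/2) ⇒ d = δ/√(n/2) = 3.242/√(210/2) = 0.3163.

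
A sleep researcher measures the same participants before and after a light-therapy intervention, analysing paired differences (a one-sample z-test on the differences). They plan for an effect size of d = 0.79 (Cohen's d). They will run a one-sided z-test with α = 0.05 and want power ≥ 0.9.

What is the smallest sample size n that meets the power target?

Set Φ(δ − 1.645) = 0.9; then δ − 1.645 = Φ⁻¹(0.9) = 1.282, giving δ = 2.926.
δ = d·√n ⇒ n = (δ/d)² = (2.926 / 0.79)² = 13.72.
Rounding up, n = 14.

n = 14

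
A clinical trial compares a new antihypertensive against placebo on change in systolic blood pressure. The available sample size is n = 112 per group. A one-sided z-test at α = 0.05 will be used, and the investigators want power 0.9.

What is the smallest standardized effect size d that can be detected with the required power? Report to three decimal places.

Need Φ(δ − 1.645) = 0.9, so δ = 1.645 + 1.282 = 2.926.
δ = d·√(n/2) ⇒ d = δ/√(n/2) = 2.926/√(112/2) = 0.3911.

d ≈ 0.391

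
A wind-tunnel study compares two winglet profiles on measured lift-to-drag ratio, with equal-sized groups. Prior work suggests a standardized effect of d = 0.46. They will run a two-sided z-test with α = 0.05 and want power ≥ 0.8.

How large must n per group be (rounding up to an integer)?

n = 75 per group

Set Φ(δ − 1.960) = 0.8; then δ − 1.960 = Φ⁻¹(0.8) = 0.842, giving δ = 2.802.
(The Φ(−δ − z_{α/2}) term is vanishingly small for δ > 0 and is dropped in the standard sample-size formula.)
δ = d·√(n/2) ⇒ n = 2(δ/d)² = 2 × (2.802 / 0.46)² = 74.19.
Rounding up, n = 75 per group.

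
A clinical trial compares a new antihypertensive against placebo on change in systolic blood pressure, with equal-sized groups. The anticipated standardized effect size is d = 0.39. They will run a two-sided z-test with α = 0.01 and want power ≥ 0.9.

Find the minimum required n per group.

n = 196 per group

For power 0.9 need Φ(δ − z_{0.005}) = 0.9, so δ = z_{0.005} + z_{0.10} = 2.576 + 1.282 = 3.857.
(The Φ(−δ − z_{α/2}) term is vanishingly small for δ > 0 and is dropped in the standard sample-size formula.)
δ = d·√(n/2) ⇒ n = 2(δ/d)² = 2 × (3.857 / 0.39)² = 195.65.
Rounding up, n = 196 per group.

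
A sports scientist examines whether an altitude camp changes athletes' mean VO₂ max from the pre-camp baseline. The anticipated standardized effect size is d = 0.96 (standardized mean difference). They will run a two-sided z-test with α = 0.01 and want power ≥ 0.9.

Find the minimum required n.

For power 0.9 need Φ(δ − z_{0.005}) = 0.9, so δ = z_{0.005} + z_{0.10} = 2.576 + 1.282 = 3.857.
(The Φ(−δ − z_{α/2}) term is vanishingly small for δ > 0 and is dropped in the standard sample-size formula.)
δ = d·√n ⇒ n = (δ/d)² = (3.857 / 0.96)² = 16.15.
Round up to the next whole unit.

n = 17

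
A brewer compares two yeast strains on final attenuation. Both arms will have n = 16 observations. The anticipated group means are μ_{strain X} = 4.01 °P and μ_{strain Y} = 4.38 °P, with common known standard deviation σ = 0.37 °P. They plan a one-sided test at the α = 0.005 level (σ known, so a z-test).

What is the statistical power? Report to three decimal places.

Standardized effect: d = |μ_{strain X} − μ_{strain Y}| / σ = |4.01 − 4.38| / 0.37 = 1.0000
Noncentrality parameter: δ = d·√(n/2) = 1.0000 × √(16/2) = 2.8284
Critical value for a one-sided test at α = 0.005: z_α = 2.576.
Power = P(Z > 2.576 − δ) = Φ(0.253) = 0.5997.

Power ≈ 0.600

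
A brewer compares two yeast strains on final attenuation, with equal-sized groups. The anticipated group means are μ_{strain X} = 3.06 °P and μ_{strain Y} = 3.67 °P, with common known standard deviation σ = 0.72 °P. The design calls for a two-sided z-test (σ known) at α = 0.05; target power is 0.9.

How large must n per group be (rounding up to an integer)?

Standardized effect: d = |μ_{strain X} − μ_{strain Y}| / σ = |3.06 − 3.67| / 0.72 = 0.8472
Set Φ(δ − 1.960) = 0.9; then δ − 1.960 = Φ⁻¹(0.9) = 1.282, giving δ = 3.242.
(The Φ(−δ − z_{α/2}) term is vanishingly small for δ > 0 and is dropped in the standard sample-size formula.)
δ = d·√(n/2) ⇒ n = 2(δ/d)² = 2 × (3.242 / 0.8472)² = 29.28.
Round up to the next whole unit.

n = 30 per group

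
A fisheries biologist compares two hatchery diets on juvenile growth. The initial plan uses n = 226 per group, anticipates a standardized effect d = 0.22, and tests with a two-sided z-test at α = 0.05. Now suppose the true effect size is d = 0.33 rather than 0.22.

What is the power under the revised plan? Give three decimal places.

With d = 0.33: δ = d·√(n/2) = 0.33 × √(226/2) = 3.5079. Critical value z_{0.025} = 1.960.
Revised power = Φ(δ − 1.960) + Φ(−δ − 1.960) = Φ(1.548) + Φ(-5.468) = 0.9392 + 0.0000 = 0.9392.

Power ≈ 0.939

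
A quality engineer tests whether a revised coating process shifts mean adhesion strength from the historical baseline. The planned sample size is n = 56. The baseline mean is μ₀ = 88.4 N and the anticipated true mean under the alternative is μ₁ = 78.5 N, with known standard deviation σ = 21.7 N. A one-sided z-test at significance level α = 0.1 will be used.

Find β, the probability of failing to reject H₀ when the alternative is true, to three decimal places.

Standardized effect: d = |μ₁ − μ₀| / σ = |78.5 − 88.4| / 21.7 = 0.4562
Noncentrality parameter: δ = d·√n = 0.4562 × √56 = 3.4140
One-sided α = 0.1 → critical value z_{0.1} = 1.282.
Power = Φ(δ − 1.282) = Φ(2.132) = 0.9835.
Type II error: β = 1 − power = 1 − 0.9835 = 0.0165.

β ≈ 0.016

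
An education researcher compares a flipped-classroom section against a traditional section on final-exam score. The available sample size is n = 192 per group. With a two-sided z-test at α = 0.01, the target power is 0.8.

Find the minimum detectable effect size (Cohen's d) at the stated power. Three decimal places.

d ≈ 0.349

Need Φ(δ − 2.576) = 0.8, so δ = 2.576 + 0.842 = 3.417.
(The second rejection-region term Φ(−δ − z_{α/2}) is negligible and dropped.)
δ = d·√(n/2) ⇒ d = δ/√(n/2) = 3.417/√(192/2) = 0.3488.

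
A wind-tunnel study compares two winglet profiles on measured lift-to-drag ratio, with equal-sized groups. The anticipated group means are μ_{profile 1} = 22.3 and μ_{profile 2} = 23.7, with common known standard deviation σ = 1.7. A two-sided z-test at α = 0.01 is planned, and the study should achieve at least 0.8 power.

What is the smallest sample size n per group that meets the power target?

n = 35 per group

Standardized effect: d = |μ_{profile 1} − μ_{profile 2}| / σ = |22.3 − 23.7| / 1.7 = 0.8235
For power 0.8 need Φ(δ − z_{0.005}) = 0.8, so δ = z_{0.005} + z_{0.20} = 2.576 + 0.842 = 3.417.
(For δ > 0 the lower-tail rejection region contributes negligibly to power, so the one-term inversion is standard.)
δ = d·√(n/2) ⇒ n = 2(δ/d)² = 2 × (3.417 / 0.8235)² = 34.44.
Rounding up, n = 35 per group.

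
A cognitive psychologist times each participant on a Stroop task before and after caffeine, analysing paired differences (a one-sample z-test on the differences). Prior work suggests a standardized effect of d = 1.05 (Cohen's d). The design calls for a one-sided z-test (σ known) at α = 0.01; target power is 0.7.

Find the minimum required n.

Set Φ(δ − 2.326) = 0.7; then δ − 2.326 = Φ⁻¹(0.7) = 0.524, giving δ = 2.851.
δ = d·√n ⇒ n = (δ/d)² = (2.851 / 1.05)² = 7.37.
Round up to the next whole unit.

n = 8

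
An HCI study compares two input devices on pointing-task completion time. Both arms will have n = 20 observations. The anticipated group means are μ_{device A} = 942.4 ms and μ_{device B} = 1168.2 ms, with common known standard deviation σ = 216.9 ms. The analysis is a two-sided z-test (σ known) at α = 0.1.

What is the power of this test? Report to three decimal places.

Standardized effect: d = |μ_{device A} − μ_{device B}| / σ = |942.4 − 1168.2| / 216.9 = 1.0410
Noncentrality parameter: δ = d·√(n/2) = 1.0410 × √(20/2) = 3.2920
Two-sided α = 0.1 → critical value z_{0.05} = 1.645.
Power = Φ(δ − 1.645) + Φ(−δ − 1.645) = Φ(1.647) + Φ(-4.937) = 0.9502 + 0.0000 = 0.9502.

Power ≈ 0.950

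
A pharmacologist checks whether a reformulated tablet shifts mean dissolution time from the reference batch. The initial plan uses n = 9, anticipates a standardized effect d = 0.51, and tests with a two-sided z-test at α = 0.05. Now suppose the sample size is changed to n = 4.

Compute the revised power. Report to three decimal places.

Power ≈ 0.175

With n = 4: δ = d·√n = 0.51 × √4 = 1.0200. Critical value z_{0.025} = 1.960.
Revised power = Φ(δ − 1.960) + Φ(−δ − 1.960) = Φ(-0.940) + Φ(-2.980) = 0.1736 + 0.0014 = 0.1751.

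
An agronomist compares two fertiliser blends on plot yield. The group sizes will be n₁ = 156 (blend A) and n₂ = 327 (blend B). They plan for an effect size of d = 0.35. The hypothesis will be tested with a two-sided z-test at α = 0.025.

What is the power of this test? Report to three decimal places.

Noncentrality parameter: δ = d / √(1/n₁ + 1/n₂) = 0.35 / √(1/156 + 1/327) = 3.5969
Two-sided α = 0.025 → critical value z_{0.0125} = 2.241.
Power = Φ(δ − 2.241) + Φ(−δ − 2.241) = Φ(1.356) + Φ(-5.838) = 0.9124 + 0.0000 = 0.9124.

Power ≈ 0.912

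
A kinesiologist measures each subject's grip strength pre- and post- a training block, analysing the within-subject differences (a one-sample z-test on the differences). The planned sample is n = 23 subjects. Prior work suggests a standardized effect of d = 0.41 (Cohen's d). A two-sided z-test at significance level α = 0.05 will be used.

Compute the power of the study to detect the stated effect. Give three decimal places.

Noncentrality parameter: δ = d·√n = 0.41 × √23 = 1.9663
Two-sided α = 0.05 → critical value z_{0.025} = 1.960.
Power = Φ(δ − 1.960) + Φ(−δ − 1.960) = Φ(0.006) + Φ(-3.926) = 0.5025 + 0.0000 = 0.5026.

Power ≈ 0.503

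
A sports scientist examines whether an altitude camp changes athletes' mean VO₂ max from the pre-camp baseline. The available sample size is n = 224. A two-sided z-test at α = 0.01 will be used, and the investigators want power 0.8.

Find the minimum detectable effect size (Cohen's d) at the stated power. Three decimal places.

Need Φ(δ − 2.576) = 0.8, so δ = 2.576 + 0.842 = 3.417.
(The second rejection-region term Φ(−δ − z_{α/2}) is negligible and dropped.)
δ = d·√n ⇒ d = δ/√n = 3.417/√224 = 0.2283.

d ≈ 0.228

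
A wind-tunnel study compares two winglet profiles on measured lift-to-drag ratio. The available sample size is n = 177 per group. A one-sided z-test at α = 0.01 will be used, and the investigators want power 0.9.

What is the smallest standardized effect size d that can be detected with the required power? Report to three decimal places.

Need Φ(δ − 2.326) = 0.9, so δ = 2.326 + 1.282 = 3.608.
δ = d·√(n/2) ⇒ d = δ/√(n/2) = 3.608/√(177/2) = 0.3835.

d ≈ 0.384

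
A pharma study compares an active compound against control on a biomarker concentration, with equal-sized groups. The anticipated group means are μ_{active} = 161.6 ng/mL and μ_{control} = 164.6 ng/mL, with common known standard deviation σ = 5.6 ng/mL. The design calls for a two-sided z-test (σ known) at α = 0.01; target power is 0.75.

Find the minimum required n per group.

n = 74 per group

Standardized effect: d = |μ_{active} − μ_{control}| / σ = |161.6 − 164.6| / 5.6 = 0.5357
For power 0.75 need Φ(δ − z_{0.005}) = 0.75, so δ = z_{0.005} + z_{0.25} = 2.576 + 0.674 = 3.250.
(The Φ(−δ − z_{α/2}) term is vanishingly small for δ > 0 and is dropped in the standard sample-size formula.)
δ = d·√(n/2) ⇒ n = 2(δ/d)² = 2 × (3.250 / 0.5357)² = 73.62.
Rounding up, n = 74 per group.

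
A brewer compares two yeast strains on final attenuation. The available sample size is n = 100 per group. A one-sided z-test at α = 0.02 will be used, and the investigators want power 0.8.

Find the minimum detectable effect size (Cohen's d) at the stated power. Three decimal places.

Required noncentrality: δ = z_{0.02} + z_{0.20} = 2.054 + 0.842 = 2.895.
δ = d·√(n/2) ⇒ d = δ/√(n/2) = 2.895/√(100/2) = 0.4095.

d ≈ 0.409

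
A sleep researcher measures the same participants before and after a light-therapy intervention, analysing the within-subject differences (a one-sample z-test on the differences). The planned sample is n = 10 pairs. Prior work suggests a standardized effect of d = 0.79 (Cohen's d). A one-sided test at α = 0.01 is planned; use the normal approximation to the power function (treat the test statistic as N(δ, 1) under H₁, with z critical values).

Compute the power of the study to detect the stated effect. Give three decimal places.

Power ≈ 0.568

Noncentrality parameter: δ = d·√n = 0.79 × √10 = 2.4982
One-sided α = 0.01 → critical value z_{0.01} = 2.326.
Power = P(Z > 2.326 − δ) = Φ(0.172) = 0.5682.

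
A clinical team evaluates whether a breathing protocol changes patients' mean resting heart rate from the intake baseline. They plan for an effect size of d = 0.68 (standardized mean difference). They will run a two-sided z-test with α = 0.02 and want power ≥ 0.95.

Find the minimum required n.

n = 35

Set Φ(δ − 2.326) = 0.95; then δ − 2.326 = Φ⁻¹(0.95) = 1.645, giving δ = 3.971.
(The Φ(−δ − z_{α/2}) term is vanishingly small for δ > 0 and is dropped in the standard sample-size formula.)
δ = d·√n ⇒ n = (δ/d)² = (3.971 / 0.68)² = 34.11.
Round up to the next whole unit.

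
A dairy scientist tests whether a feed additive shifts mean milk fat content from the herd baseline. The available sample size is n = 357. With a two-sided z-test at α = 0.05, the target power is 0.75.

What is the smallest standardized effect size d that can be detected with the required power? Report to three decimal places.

Need Φ(δ − 1.960) = 0.75, so δ = 1.960 + 0.674 = 2.634.
(Lower-tail contribution to power is negligible for δ > 0.)
δ = d·√n ⇒ d = δ/√n = 2.634/√357 = 0.1394.

d ≈ 0.139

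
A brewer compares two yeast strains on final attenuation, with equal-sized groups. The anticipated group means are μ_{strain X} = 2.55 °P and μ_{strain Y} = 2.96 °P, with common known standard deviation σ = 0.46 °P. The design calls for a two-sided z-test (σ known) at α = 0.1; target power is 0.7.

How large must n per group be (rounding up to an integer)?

n = 12 per group

Standardized effect: d = |μ_{strain X} − μ_{strain Y}| / σ = |2.55 − 2.96| / 0.46 = 0.8913
Set Φ(δ − 1.645) = 0.7; then δ − 1.645 = Φ⁻¹(0.7) = 0.524, giving δ = 2.169.
(For δ > 0 the lower-tail rejection region contributes negligibly to power, so the one-term inversion is standard.)
δ = d·√(n/2) ⇒ n = 2(δ/d)² = 2 × (2.169 / 0.8913)² = 11.85.
Rounding up, n = 12 per group.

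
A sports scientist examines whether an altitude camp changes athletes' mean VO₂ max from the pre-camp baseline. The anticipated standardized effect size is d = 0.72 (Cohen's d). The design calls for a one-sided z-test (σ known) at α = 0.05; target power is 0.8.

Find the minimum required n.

Set Φ(δ − 1.645) = 0.8; then δ − 1.645 = Φ⁻¹(0.8) = 0.842, giving δ = 2.486.
δ = d·√n ⇒ n = (δ/d)² = (2.486 / 0.72)² = 11.93.
Round up to the next whole unit.

n = 12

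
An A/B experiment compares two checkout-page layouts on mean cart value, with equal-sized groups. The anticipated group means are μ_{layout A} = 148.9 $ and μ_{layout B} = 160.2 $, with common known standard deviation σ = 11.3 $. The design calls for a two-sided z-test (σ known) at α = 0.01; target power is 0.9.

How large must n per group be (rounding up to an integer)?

n = 30 per group

Standardized effect: d = |μ_{layout A} − μ_{layout B}| / σ = |148.9 − 160.2| / 11.3 = 1.0000
Set Φ(δ − 2.576) = 0.9; then δ − 2.576 = Φ⁻¹(0.9) = 1.282, giving δ = 3.857.
(The Φ(−δ − z_{α/2}) term is vanishingly small for δ > 0 and is dropped in the standard sample-size formula.)
δ = d·√(n/2) ⇒ n = 2(δ/d)² = 2 × (3.857 / 1.0000)² = 29.76.
Round up to the next whole unit.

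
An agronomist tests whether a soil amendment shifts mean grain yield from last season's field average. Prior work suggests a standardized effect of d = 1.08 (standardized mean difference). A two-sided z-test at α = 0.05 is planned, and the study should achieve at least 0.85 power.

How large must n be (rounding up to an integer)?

n = 8

For power 0.85 need Φ(δ − z_{0.025}) = 0.85, so δ = z_{0.025} + z_{0.15} = 1.960 + 1.036 = 2.996.
(Ignoring the negligible lower-tail rejection probability gives the usual closed-form inversion.)
δ = d·√n ⇒ n = (δ/d)² = (2.996 / 1.08)² = 7.70.
Round up to the next whole unit.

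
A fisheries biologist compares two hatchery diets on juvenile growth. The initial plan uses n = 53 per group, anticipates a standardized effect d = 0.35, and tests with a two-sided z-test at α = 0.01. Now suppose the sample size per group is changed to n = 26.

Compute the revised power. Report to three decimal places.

Power ≈ 0.095

With n = 26 per group: δ = d·√(n/2) = 0.35 × √(26/2) = 1.2619. Critical value z_{0.005} = 2.576.
Revised power = Φ(δ − 2.576) + Φ(−δ − 2.576) = Φ(-1.314) + Φ(-3.838) = 0.0944 + 0.0001 = 0.0945.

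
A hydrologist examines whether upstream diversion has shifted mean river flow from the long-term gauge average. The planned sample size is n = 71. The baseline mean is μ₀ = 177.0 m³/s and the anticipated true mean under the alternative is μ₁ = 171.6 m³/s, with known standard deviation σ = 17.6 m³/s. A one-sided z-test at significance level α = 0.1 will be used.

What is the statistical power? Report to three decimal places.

Standardized effect: d = |μ₁ − μ₀| / σ = |171.6 − 177.0| / 17.6 = 0.3068
Noncentrality parameter: δ = d·√n = 0.3068 × √71 = 2.5853
Critical value for a one-sided test at α = 0.1: z_α = 1.282.
Power = P(Z > 1.282 − δ) = Φ(1.304) = 0.9038.

Power ≈ 0.904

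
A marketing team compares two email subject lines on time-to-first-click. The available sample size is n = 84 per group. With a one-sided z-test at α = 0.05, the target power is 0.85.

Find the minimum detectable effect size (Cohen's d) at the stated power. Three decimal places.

d ≈ 0.414

Required noncentrality: δ = z_{0.05} + z_{0.15} = 1.645 + 1.036 = 2.681.
δ = d·√(n/2) ⇒ d = δ/√(n/2) = 2.681/√(84/2) = 0.4137.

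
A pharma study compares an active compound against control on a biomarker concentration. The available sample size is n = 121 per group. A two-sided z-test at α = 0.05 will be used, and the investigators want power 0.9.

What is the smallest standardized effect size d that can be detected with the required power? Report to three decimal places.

d ≈ 0.417

Required noncentrality: δ = z_{0.025} + z_{0.10} = 1.960 + 1.282 = 3.242.
(Lower-tail contribution to power is negligible for δ > 0.)
δ = d·√(n/2) ⇒ d = δ/√(n/2) = 3.242/√(121/2) = 0.4167.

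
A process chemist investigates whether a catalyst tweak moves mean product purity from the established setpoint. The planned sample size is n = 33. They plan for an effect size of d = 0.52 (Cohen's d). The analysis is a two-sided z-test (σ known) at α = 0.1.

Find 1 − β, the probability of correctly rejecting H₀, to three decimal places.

Power ≈ 0.910

Noncentrality parameter: δ = d·√n = 0.52 × √33 = 2.9872
Critical value for a two-sided test at α = 0.1: z_{α/2} = 1.645.
Power = Φ(δ − 1.645) + Φ(−δ − 1.645) = Φ(1.342) + Φ(-4.632) = 0.9103 + 0.0000 = 0.9103.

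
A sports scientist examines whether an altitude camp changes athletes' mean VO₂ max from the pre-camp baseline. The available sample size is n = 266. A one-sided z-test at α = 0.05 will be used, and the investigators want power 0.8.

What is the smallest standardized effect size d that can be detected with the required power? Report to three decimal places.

Required noncentrality: δ = z_{0.05} + z_{0.20} = 1.645 + 0.842 = 2.486.
δ = d·√n ⇒ d = δ/√n = 2.486/√266 = 0.1525.

d ≈ 0.152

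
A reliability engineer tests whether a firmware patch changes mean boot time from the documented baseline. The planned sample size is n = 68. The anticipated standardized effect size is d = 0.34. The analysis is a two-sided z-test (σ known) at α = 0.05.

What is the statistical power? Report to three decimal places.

Noncentrality parameter: δ = d·√n = 0.34 × √68 = 2.8037
Two-sided α = 0.05 → critical value z_{0.025} = 1.960.
Power = Φ(δ − 1.960) + Φ(−δ − 1.960) = Φ(0.844) + Φ(-4.764) = 0.8006 + 0.0000 = 0.8006.

Power ≈ 0.801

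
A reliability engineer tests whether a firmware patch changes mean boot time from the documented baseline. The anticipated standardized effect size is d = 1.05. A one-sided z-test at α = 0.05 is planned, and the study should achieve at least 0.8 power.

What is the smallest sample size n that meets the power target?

Set Φ(δ − 1.645) = 0.8; then δ − 1.645 = Φ⁻¹(0.8) = 0.842, giving δ = 2.486.
δ = d·√n ⇒ n = (δ/d)² = (2.486 / 1.05)² = 5.61.
Rounding up, n = 6.

n = 6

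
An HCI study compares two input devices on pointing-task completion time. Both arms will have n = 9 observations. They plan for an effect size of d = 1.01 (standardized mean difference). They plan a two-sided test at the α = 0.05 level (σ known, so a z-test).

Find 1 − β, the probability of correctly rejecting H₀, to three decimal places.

Noncentrality parameter: δ = d·√(n/2) = 1.01 × √(9/2) = 2.1425
Two-sided α = 0.05 → critical value z_{0.025} = 1.960.
Power = Φ(δ − 1.960) + Φ(−δ − 1.960) = Φ(0.183) + Φ(-4.102) = 0.5724 + 0.0000 = 0.5725.

Power ≈ 0.572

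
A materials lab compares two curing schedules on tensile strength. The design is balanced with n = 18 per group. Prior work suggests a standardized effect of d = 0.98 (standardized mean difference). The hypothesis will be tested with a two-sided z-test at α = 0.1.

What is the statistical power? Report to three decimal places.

Noncentrality parameter: δ = d·√(n/2) = 0.98 × √(18/2) = 2.9400
Critical value for a two-sided test at α = 0.1: z_{α/2} = 1.645.
Power = Φ(δ − 1.645) + Φ(−δ − 1.645) = Φ(1.295) + Φ(-4.585) = 0.9024 + 0.0000 = 0.9024.

Power ≈ 0.902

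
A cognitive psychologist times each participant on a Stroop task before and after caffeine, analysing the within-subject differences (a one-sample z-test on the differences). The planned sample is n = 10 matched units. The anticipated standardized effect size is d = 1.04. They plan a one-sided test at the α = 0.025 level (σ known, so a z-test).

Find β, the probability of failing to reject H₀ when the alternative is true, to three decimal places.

β ≈ 0.092

Noncentrality parameter: δ = d·√n = 1.04 × √10 = 3.2888
One-sided α = 0.025 → critical value z_{0.025} = 1.960.
Power = P(Z > 1.960 − δ) = Φ(1.329) = 0.9080.
Type II error: β = 1 − power = 1 − 0.9080 = 0.0920.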